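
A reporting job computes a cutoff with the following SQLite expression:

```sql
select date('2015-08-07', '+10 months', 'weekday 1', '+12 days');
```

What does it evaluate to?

2016-06-25

Adding +10 months to 2015-08-07 gives 2016-06-07.
`weekday 1` advances to the next Monday; 2016-06-07 is a Tuesday, so it moves forward to 2016-06-13.
Advancing 12 more days within June lands on 2016-06-25.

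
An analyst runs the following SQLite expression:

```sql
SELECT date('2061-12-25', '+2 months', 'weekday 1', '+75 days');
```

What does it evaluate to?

2062-05-13

Adding +2 months to 2061-12-25 gives 2062-02-25.
`weekday 1` advances to the next Monday; 2062-02-25 is a Saturday, so it moves forward to 2062-02-27.
Applying '+75 days' to 2062-02-27: counting 75 days forward gives 2062-05-13.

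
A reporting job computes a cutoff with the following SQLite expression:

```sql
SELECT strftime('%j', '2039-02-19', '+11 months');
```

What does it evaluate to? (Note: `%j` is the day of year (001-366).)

019

First apply '+11 months': 2039-02-19 → 2040-01-19.
Day-of-year for 2040-01-19: days since 2040-01-01 inclusive = 19, zero-padded to 019.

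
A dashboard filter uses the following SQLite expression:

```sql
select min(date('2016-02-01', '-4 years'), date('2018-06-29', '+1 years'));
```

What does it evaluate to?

date('2016-02-01', '-4 years') → 2012-02-01.
date('2018-06-29', '+1 years') → 2019-06-29.
Earlier of the two is 2012-02-01.

2012-02-01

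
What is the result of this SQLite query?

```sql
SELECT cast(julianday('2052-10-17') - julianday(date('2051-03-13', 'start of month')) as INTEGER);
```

596

`start of month` rewinds 2051-03-13 to 2051-03-01.
30 days remain in March 2051 after the 1st (31 − 1).
Full months from April 2051 through September 2052 contribute their day counts.
Then 17 days into October 2052.
Total: 30 + 30 + 31 + 30 + 31 + 31 + 30 + 31 + 30 + 31 + 31 + 29 + 31 + 30 + 31 + 30 + 31 + 31 + 30 + 17 = 596.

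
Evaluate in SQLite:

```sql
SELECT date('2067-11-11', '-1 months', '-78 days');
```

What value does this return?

Adding -1 month to 2067-11-11 gives 2067-10-11.
Applying '-78 days' to 2067-10-11: counting 78 days back gives 2067-07-25.

2067-07-25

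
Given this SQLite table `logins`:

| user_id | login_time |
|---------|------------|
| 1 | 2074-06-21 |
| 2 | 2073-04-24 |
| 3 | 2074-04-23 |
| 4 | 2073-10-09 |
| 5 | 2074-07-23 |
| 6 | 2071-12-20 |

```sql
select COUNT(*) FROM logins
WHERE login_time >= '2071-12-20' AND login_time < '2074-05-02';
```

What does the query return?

Rows in [2071-12-20, 2074-05-02): 2073-04-24, 2074-04-23, 2073-10-09, 2071-12-20 → 4 rows.

4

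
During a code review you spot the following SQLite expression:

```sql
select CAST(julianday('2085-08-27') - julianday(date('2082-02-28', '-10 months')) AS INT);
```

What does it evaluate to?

1582

Adding -10 months to 2082-02-28 gives 2081-04-28.
2 days remain in April 2081 after the 28th (30 − 28).
Full months from May 2081 through July 2085 contribute their day counts.
Then 27 days into August 2085.
Total: 2 + 31 + 30 + 31 + 31 + 30 + 31 + 30 + 31 + 31 + 28 + 31 + 30 + 31 + 30 + 31 + 31 + 30 + 31 + 30 + 31 + 31 + 28 + 31 + 30 + 31 + 30 + 31 + 31 + 30 + 31 + 30 + 31 + 31 + 29 + 31 + 30 + 31 + 30 + 31 + 31 + 30 + 31 + 30 + 31 + 31 + 28 + 31 + 30 + 31 + 30 + 31 + 27 = 1582.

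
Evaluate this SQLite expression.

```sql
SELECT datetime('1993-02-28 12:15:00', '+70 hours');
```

1993-03-03 10:15:00

+70 hours from 1993-02-28 12:15:00 is 1993-03-03 10:15:00 (crosses midnight).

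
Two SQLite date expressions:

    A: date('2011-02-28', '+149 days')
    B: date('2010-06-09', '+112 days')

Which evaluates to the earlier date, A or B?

B

A = 2011-07-27.
B = 2010-09-29.
B is earlier.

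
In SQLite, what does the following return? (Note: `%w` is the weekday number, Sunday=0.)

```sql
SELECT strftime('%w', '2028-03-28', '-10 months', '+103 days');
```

3

First apply '-10 months', '+103 days': 2028-03-28 → 2027-09-08.
2027-09-08 is a Wednesday; with Sunday=0 that is 3.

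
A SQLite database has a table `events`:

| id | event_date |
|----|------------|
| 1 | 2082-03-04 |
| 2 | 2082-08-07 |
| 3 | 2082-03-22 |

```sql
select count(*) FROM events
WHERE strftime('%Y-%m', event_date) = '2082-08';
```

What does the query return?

Rows with year-month 2082-08: 2082-08-07 → 1.

1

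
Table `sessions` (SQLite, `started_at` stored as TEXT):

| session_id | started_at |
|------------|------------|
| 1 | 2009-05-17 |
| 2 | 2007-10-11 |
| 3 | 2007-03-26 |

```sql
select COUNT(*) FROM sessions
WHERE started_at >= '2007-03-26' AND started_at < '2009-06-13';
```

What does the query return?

3

Rows in [2007-03-26, 2009-06-13): 2009-05-17, 2007-10-11, 2007-03-26 → 3 rows.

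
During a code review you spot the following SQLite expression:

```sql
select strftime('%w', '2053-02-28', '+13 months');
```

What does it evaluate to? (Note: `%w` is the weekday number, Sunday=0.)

6

First apply '+13 months': 2053-02-28 → 2054-03-28.
2054-03-28 is a Saturday; with Sunday=0 that is 6.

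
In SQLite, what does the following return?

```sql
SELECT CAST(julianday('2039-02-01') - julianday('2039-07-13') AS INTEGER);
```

27 days remain in February 2039 after the 1st (28 − 1).
March 2039: 31 days.
April 2039: 30 days.
May 2039: 31 days.
June 2039: 30 days.
Then 13 days into July 2039.
Total: 27 + 31 + 30 + 31 + 30 + 13 = 162.
The subtraction is earlier − later, so the result is −162 → -162.

-162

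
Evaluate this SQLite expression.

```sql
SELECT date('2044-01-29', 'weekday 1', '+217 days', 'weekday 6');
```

2044-09-10

`weekday 1` advances to the next Monday; 2044-01-29 is a Friday, so it moves forward to 2044-02-01.
Applying '+217 days' to 2044-02-01: counting 217 days forward gives 2044-09-05.
`weekday 6` advances to the next Saturday; 2044-09-05 is a Monday, so it moves forward to 2044-09-10.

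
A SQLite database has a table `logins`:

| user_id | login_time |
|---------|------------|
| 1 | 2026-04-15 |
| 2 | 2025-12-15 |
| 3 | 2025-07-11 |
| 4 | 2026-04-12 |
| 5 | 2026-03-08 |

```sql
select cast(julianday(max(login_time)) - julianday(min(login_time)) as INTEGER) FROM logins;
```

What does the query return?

278

MIN = 2025-07-11, MAX = 2026-04-15.
20 days remain in July 2025 after the 11th (31 − 11).
Full months from August 2025 through March 2026 contribute their day counts.
Then 15 days into April 2026.
Total: 20 + 31 + 30 + 31 + 30 + 31 + 31 + 28 + 31 + 15 = 278.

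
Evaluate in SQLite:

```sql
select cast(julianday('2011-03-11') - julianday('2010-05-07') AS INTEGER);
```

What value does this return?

24 days remain in May 2010 after the 7th (31 − 7).
Full months from June 2010 through February 2011 contribute their day counts.
Then 11 days into March 2011.
Total: 24 + 30 + 31 + 31 + 30 + 31 + 30 + 31 + 31 + 28 + 11 = 308.

308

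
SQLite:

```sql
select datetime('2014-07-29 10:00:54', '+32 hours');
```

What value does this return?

2014-07-30 18:00:54

+32 hours from 2014-07-29 10:00:54 is 2014-07-30 18:00:54 (crosses midnight).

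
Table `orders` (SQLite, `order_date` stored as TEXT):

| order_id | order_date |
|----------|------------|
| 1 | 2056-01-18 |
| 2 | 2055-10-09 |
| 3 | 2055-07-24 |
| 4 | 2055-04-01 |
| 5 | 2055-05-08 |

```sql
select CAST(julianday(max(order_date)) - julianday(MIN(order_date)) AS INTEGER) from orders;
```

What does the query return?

292

MIN = 2055-04-01, MAX = 2056-01-18.
29 days remain in April 2055 after the 1st (30 − 1).
Full months from May 2055 through December 2055 contribute their day counts.
Then 18 days into January 2056.
Total: 29 + 31 + 30 + 31 + 31 + 30 + 31 + 30 + 31 + 18 = 292.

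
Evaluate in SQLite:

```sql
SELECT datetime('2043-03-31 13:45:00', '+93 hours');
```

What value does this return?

+93 hours from 2043-03-31 13:45:00 is 2043-04-04 10:45:00 (crosses midnight).

2043-04-04 10:45:00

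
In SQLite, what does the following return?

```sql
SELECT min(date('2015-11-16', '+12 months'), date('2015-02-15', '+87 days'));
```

date('2015-11-16', '+12 months') → 2016-11-16.
date('2015-02-15', '+87 days') → 2015-05-13.
Earlier of the two is 2015-05-13.

2015-05-13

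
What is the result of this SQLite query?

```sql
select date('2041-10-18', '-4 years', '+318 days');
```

2038-09-01

Adding -4 years to 2041-10-18 gives 2037-10-18.
Applying '+318 days' to 2037-10-18: counting 318 days forward gives 2038-09-01.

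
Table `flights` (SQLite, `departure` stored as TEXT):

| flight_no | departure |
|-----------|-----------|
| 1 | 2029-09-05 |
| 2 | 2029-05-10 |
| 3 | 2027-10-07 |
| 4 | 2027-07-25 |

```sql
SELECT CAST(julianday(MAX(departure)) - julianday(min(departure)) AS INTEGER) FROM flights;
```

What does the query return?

MIN = 2027-07-25, MAX = 2029-09-05.
6 days remain in July 2027 after the 25th (31 − 25).
Full months from August 2027 through August 2029 contribute their day counts.
Then 5 days into September 2029.
Total: 6 + 31 + 30 + 31 + 30 + 31 + 31 + 29 + 31 + 30 + 31 + 30 + 31 + 31 + 30 + 31 + 30 + 31 + 31 + 28 + 31 + 30 + 31 + 30 + 31 + 31 + 5 = 773.

773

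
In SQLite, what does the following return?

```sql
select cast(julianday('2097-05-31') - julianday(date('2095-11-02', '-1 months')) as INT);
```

Adding -1 month to 2095-11-02 gives 2095-10-02.
29 days remain in October 2095 after the 2nd (31 − 2).
Full months from November 2095 through April 2097 contribute their day counts.
Then 31 days into May 2097.
Total: 29 + 30 + 31 + 31 + 29 + 31 + 30 + 31 + 30 + 31 + 31 + 30 + 31 + 30 + 31 + 31 + 28 + 31 + 30 + 31 = 607.

607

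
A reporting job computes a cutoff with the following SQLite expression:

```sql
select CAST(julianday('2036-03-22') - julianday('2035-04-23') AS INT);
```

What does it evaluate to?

7 days remain in April 2035 after the 23rd (30 − 23).
Full months from May 2035 through February 2036 contribute their day counts.
Then 22 days into March 2036.
Total: 7 + 31 + 30 + 31 + 31 + 30 + 31 + 30 + 31 + 31 + 29 + 22 = 334.

334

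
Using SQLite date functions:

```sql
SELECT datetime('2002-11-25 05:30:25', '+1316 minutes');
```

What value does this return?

1316 minutes = 21h 56m; +1316 minutes from 2002-11-25 05:30:25 is 2002-11-26 03:26:25 (crosses midnight).

2002-11-26 03:26:25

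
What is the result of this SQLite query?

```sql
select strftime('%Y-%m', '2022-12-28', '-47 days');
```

2022-11

First apply '-47 days': 2022-12-28 → 2022-11-11.
`%Y-%m` extracts the year-month: 2022-11.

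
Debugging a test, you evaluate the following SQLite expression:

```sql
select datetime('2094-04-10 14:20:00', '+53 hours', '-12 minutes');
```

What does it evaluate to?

2094-04-12 19:08:00

+53 hours from 2094-04-10 14:20:00 is 2094-04-12 19:20:00 (crosses midnight).
-12 minutes from 2094-04-12 19:20:00 is 2094-04-12 19:08:00.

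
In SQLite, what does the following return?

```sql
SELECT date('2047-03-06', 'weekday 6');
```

`weekday 6` advances to the next Saturday; 2047-03-06 is a Wednesday, so it moves forward to 2047-03-09.

2047-03-09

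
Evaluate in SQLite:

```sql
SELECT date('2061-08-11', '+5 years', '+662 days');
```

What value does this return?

Adding +5 years to 2061-08-11 gives 2066-08-11.
Applying '+662 days' to 2066-08-11: counting 662 days forward gives 2068-06-03.

2068-06-03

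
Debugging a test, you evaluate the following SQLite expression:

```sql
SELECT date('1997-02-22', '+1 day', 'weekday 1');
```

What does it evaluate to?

Advancing 1 more day within February lands on 1997-02-23.
`weekday 1` advances to the next Monday; 1997-02-23 is a Sunday, so it moves forward to 1997-02-24.

1997-02-24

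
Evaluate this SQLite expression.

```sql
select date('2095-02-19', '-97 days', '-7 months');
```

2094-04-14

Applying '-97 days' to 2095-02-19: counting 97 days back gives 2094-11-14.
Adding -7 months to 2094-11-14 gives 2094-04-14.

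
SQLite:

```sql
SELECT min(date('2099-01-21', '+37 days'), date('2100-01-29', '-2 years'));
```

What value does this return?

date('2099-01-21', '+37 days') → 2099-02-27.
date('2100-01-29', '-2 years') → 2098-01-29.
Earlier of the two is 2098-01-29.

2098-01-29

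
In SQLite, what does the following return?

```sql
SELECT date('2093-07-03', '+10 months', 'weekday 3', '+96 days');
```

Adding +10 months to 2093-07-03 gives 2094-05-03.
`weekday 3` advances to the next Wednesday; 2094-05-03 is a Monday, so it moves forward to 2094-05-05.
Applying '+96 days' to 2094-05-05: counting 96 days forward gives 2094-08-09.

2094-08-09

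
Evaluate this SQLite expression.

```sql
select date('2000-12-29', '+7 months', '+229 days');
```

Adding +7 months to 2000-12-29 gives 2001-07-29.
Applying '+229 days' to 2001-07-29: counting 229 days forward gives 2002-03-15.

2002-03-15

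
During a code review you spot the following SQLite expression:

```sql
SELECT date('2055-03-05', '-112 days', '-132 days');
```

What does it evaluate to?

Applying '-112 days' to 2055-03-05: counting 112 days back gives 2054-11-13.
Applying '-132 days' to 2054-11-13: counting 132 days back gives 2054-07-04.

2054-07-04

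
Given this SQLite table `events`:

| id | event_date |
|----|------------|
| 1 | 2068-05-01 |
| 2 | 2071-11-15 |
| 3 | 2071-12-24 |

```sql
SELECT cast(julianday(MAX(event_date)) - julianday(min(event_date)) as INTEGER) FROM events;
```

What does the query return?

MIN = 2068-05-01, MAX = 2071-12-24.
30 days remain in May 2068 after the 1st (31 − 1).
Full months from June 2068 through November 2071 contribute their day counts.
Then 24 days into December 2071.
Total: 30 + 30 + 31 + 31 + 30 + 31 + 30 + 31 + 31 + 28 + 31 + 30 + 31 + 30 + 31 + 31 + 30 + 31 + 30 + 31 + 31 + 28 + 31 + 30 + 31 + 30 + 31 + 31 + 30 + 31 + 30 + 31 + 31 + 28 + 31 + 30 + 31 + 30 + 31 + 31 + 30 + 31 + 30 + 24 = 1332.

1332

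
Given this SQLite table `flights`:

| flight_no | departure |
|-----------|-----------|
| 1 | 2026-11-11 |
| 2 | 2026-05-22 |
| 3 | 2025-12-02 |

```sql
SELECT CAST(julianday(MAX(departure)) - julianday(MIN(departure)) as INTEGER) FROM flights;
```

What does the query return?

MIN = 2025-12-02, MAX = 2026-11-11.
29 days remain in December 2025 after the 2nd (31 − 2).
Full months from January 2026 through October 2026 contribute their day counts.
Then 11 days into November 2026.
Total: 29 + 31 + 28 + 31 + 30 + 31 + 30 + 31 + 31 + 30 + 31 + 11 = 344.

344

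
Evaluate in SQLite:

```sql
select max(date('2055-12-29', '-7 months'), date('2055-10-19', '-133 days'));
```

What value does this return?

date('2055-12-29', '-7 months') → 2055-05-29.
date('2055-10-19', '-133 days') → 2055-06-08.
Later of the two is 2055-06-08.

2055-06-08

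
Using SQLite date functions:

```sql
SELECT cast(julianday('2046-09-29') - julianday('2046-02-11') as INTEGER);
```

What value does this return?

230

17 days remain in February 2046 after the 11th (28 − 11).
Full months from March 2046 through August 2046 contribute their day counts.
Then 29 days into September 2046.
Total: 17 + 31 + 30 + 31 + 30 + 31 + 31 + 29 = 230.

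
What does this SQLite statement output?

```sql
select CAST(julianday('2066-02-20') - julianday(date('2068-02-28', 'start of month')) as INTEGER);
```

-711

`start of month` rewinds 2068-02-28 to 2068-02-01.
8 days remain in February 2066 after the 20th (28 − 20).
Full months from March 2066 through January 2068 contribute their day counts.
Then 1 day into February 2068.
Total: 8 + 31 + 30 + 31 + 30 + 31 + 31 + 30 + 31 + 30 + 31 + 31 + 28 + 31 + 30 + 31 + 30 + 31 + 31 + 30 + 31 + 30 + 31 + 31 + 1 = 711.
The subtraction is earlier − later, so the result is −711 → -711.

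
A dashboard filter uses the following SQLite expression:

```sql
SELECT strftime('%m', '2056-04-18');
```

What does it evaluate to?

`%m` extracts the 2-digit month (01-12): 04.

04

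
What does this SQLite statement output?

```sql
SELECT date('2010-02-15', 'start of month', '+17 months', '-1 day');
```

2011-06-30

`start of month` rewinds 2010-02-15 to 2010-02-01.
Adding +17 months to 2010-02-01 gives 2011-07-01.
Going back 1 day from 2011-07-01 reaches 2011-06-30 (last day of June, 30 days).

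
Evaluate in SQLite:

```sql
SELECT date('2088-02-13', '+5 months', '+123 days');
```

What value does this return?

Adding +5 months to 2088-02-13 gives 2088-07-13.
Applying '+123 days' to 2088-07-13: counting 123 days forward gives 2088-11-13.

2088-11-13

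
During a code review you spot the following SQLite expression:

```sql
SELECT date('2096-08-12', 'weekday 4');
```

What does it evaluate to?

2096-08-16

`weekday 4` advances to the next Thursday; 2096-08-12 is a Sunday, so it moves forward to 2096-08-16.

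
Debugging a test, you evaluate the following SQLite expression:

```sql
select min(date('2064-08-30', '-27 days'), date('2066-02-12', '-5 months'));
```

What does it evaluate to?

date('2064-08-30', '-27 days') → 2064-08-03.
date('2066-02-12', '-5 months') → 2065-09-12.
Earlier of the two is 2064-08-03.

2064-08-03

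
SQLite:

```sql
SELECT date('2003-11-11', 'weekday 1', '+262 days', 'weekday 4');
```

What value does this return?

`weekday 1` advances to the next Monday; 2003-11-11 is a Tuesday, so it moves forward to 2003-11-17.
Applying '+262 days' to 2003-11-17: counting 262 days forward gives 2004-08-05.
`weekday 4` advances to the next Thursday; 2004-08-05 is already a Thursday, so it stays at 2004-08-05.

2004-08-05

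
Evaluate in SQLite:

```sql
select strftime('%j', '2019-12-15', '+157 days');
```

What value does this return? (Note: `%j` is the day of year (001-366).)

First apply '+157 days': 2019-12-15 → 2020-05-20.
Day-of-year for 2020-05-20: days since 2020-01-01 inclusive = 141, zero-padded to 141.

141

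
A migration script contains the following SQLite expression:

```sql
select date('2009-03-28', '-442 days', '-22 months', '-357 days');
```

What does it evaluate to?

Applying '-442 days' to 2009-03-28: counting 442 days back gives 2008-01-11.
Adding -22 months to 2008-01-11 gives 2006-03-11.
Applying '-357 days' to 2006-03-11: counting 357 days back gives 2005-03-19.

2005-03-19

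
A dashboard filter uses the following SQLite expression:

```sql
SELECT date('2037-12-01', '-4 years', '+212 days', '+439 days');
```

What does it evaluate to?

2035-09-13

Adding -4 years to 2037-12-01 gives 2033-12-01.
Applying '+212 days' to 2033-12-01: counting 212 days forward gives 2034-07-01.
Applying '+439 days' to 2034-07-01: counting 439 days forward gives 2035-09-13.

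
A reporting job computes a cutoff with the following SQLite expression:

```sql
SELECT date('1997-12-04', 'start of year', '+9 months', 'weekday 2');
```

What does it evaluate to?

1997-10-07

`start of year` rewinds 1997-12-04 to 1997-01-01.
Adding +9 months to 1997-01-01 gives 1997-10-01.
`weekday 2` advances to the next Tuesday; 1997-10-01 is a Wednesday, so it moves forward to 1997-10-07.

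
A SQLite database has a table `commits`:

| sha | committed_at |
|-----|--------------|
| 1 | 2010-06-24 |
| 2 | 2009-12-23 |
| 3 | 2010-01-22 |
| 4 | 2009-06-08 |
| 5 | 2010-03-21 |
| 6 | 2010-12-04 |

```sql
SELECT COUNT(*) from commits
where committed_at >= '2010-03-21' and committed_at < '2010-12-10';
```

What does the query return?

Rows in [2010-03-21, 2010-12-10): 2010-06-24, 2010-03-21, 2010-12-04 → 3 rows.

3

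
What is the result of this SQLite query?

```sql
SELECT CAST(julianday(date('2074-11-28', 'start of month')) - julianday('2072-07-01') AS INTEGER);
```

`start of month` rewinds 2074-11-28 to 2074-11-01.
30 days remain in July 2072 after the 1st (31 − 1).
Full months from August 2072 through October 2074 contribute their day counts.
Then 1 day into November 2074.
Total: 30 + 31 + 30 + 31 + 30 + 31 + 31 + 28 + 31 + 30 + 31 + 30 + 31 + 31 + 30 + 31 + 30 + 31 + 31 + 28 + 31 + 30 + 31 + 30 + 31 + 31 + 30 + 31 + 1 = 853.

853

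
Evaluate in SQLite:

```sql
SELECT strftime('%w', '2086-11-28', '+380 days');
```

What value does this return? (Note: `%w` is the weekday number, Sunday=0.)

First apply '+380 days': 2086-11-28 → 2087-12-13.
2087-12-13 is a Saturday; with Sunday=0 that is 6.

6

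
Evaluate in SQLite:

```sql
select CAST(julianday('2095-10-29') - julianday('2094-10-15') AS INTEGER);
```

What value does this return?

379

16 days remain in October 2094 after the 15th (31 − 15).
Full months from November 2094 through September 2095 contribute their day counts.
Then 29 days into October 2095.
Total: 16 + 30 + 31 + 31 + 28 + 31 + 30 + 31 + 30 + 31 + 31 + 30 + 29 = 379.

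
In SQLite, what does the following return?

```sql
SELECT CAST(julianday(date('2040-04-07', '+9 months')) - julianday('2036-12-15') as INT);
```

1484

Adding +9 months to 2040-04-07 gives 2041-01-07.
16 days remain in December 2036 after the 15th (31 − 15).
Full months from January 2037 through December 2040 contribute their day counts.
Then 7 days into January 2041.
Total: 16 + 31 + 28 + 31 + 30 + 31 + 30 + 31 + 31 + 30 + 31 + 30 + 31 + 31 + 28 + 31 + 30 + 31 + 30 + 31 + 31 + 30 + 31 + 30 + 31 + 31 + 28 + 31 + 30 + 31 + 30 + 31 + 31 + 30 + 31 + 30 + 31 + 31 + 29 + 31 + 30 + 31 + 30 + 31 + 31 + 30 + 31 + 30 + 31 + 7 = 1484.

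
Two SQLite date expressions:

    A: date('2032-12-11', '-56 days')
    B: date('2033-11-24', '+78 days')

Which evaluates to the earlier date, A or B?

A = 2032-10-16.
B = 2034-02-10.
A is earlier.

A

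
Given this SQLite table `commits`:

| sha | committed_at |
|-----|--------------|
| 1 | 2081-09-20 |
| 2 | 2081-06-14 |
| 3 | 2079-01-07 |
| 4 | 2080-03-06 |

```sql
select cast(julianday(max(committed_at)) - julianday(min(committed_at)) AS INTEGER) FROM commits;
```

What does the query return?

987

MIN = 2079-01-07, MAX = 2081-09-20.
24 days remain in January 2079 after the 7th (31 − 7).
Full months from February 2079 through August 2081 contribute their day counts.
Then 20 days into September 2081.
Total: 24 + 28 + 31 + 30 + 31 + 30 + 31 + 31 + 30 + 31 + 30 + 31 + 31 + 29 + 31 + 30 + 31 + 30 + 31 + 31 + 30 + 31 + 30 + 31 + 31 + 28 + 31 + 30 + 31 + 30 + 31 + 31 + 20 = 987.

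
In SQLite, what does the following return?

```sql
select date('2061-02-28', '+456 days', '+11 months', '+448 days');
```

2064-07-21

Applying '+456 days' to 2061-02-28: counting 456 days forward gives 2062-05-30.
Adding +11 months to 2062-05-30 gives 2063-04-30.
Applying '+448 days' to 2063-04-30: counting 448 days forward gives 2064-07-21.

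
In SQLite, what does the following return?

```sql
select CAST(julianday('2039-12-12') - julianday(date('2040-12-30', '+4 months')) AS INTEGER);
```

-505

Adding +4 months to 2040-12-30 gives 2041-04-30.
19 days remain in December 2039 after the 12th (31 − 12).
Full months from January 2040 through March 2041 contribute their day counts.
Then 30 days into April 2041.
Total: 19 + 31 + 29 + 31 + 30 + 31 + 30 + 31 + 31 + 30 + 31 + 30 + 31 + 31 + 28 + 31 + 30 = 505.
The subtraction is earlier − later, so the result is −505 → -505.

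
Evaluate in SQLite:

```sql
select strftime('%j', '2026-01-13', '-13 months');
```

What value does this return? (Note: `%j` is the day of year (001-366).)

First apply '-13 months': 2026-01-13 → 2024-12-13.
Day-of-year for 2024-12-13: days since 2024-01-01 inclusive = 348, zero-padded to 348.

348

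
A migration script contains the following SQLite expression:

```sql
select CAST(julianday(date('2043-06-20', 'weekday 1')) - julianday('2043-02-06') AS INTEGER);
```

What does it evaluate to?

136

`weekday 1` advances to the next Monday; 2043-06-20 is a Saturday, so it moves forward to 2043-06-22.
22 days remain in February 2043 after the 6th (28 − 6).
March 2043: 31 days.
April 2043: 30 days.
May 2043: 31 days.
Then 22 days into June 2043.
Total: 22 + 31 + 30 + 31 + 22 = 136.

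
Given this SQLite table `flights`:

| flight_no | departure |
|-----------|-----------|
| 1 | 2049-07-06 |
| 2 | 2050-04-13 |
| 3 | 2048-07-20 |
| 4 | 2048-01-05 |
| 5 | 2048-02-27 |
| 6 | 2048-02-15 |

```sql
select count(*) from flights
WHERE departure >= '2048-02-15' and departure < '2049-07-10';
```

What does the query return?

4

Rows in [2048-02-15, 2049-07-10): 2049-07-06, 2048-07-20, 2048-02-27, 2048-02-15 → 4 rows.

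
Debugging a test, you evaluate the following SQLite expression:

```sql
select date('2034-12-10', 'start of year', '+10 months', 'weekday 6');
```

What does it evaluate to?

`start of year` rewinds 2034-12-10 to 2034-01-01.
Adding +10 months to 2034-01-01 gives 2034-11-01.
`weekday 6` advances to the next Saturday; 2034-11-01 is a Wednesday, so it moves forward to 2034-11-04.

2034-11-04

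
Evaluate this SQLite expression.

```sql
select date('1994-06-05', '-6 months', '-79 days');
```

Adding -6 months to 1994-06-05 gives 1993-12-05.
Applying '-79 days' to 1993-12-05: counting 79 days back gives 1993-09-17.

1993-09-17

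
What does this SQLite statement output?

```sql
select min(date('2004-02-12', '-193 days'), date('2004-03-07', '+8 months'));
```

date('2004-02-12', '-193 days') → 2003-08-03.
date('2004-03-07', '+8 months') → 2004-11-07.
Earlier of the two is 2003-08-03.

2003-08-03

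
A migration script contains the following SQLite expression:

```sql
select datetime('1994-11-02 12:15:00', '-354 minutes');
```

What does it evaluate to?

354 minutes = 5h 54m; -354 minutes from 1994-11-02 12:15:00 is 1994-11-02 06:21:00.

1994-11-02 06:21:00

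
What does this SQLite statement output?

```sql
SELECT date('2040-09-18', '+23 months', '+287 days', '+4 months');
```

Adding +23 months to 2040-09-18 gives 2042-08-18.
Applying '+287 days' to 2042-08-18: counting 287 days forward gives 2043-06-01.
Adding +4 months to 2043-06-01 gives 2043-10-01.

2043-10-01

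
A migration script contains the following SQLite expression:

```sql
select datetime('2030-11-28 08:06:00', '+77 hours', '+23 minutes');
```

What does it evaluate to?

+77 hours from 2030-11-28 08:06:00 is 2030-12-01 13:06:00 (crosses midnight).
+23 minutes from 2030-12-01 13:06:00 is 2030-12-01 13:29:00.

2030-12-01 13:29:00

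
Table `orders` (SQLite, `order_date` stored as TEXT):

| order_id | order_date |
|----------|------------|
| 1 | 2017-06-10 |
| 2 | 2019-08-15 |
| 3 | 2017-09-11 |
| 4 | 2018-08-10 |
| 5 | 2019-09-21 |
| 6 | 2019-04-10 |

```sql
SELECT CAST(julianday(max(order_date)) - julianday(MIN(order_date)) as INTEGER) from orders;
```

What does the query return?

833

MIN = 2017-06-10, MAX = 2019-09-21.
20 days remain in June 2017 after the 10th (30 − 10).
Full months from July 2017 through August 2019 contribute their day counts.
Then 21 days into September 2019.
Total: 20 + 31 + 31 + 30 + 31 + 30 + 31 + 31 + 28 + 31 + 30 + 31 + 30 + 31 + 31 + 30 + 31 + 30 + 31 + 31 + 28 + 31 + 30 + 31 + 30 + 31 + 31 + 21 = 833.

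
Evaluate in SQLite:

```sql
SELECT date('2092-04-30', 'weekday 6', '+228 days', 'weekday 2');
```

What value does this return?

`weekday 6` advances to the next Saturday; 2092-04-30 is a Wednesday, so it moves forward to 2092-05-03.
Applying '+228 days' to 2092-05-03: counting 228 days forward gives 2092-12-17.
`weekday 2` advances to the next Tuesday; 2092-12-17 is a Wednesday, so it moves forward to 2092-12-23.

2092-12-23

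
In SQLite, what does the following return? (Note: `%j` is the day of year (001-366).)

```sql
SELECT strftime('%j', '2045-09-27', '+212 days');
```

117

First apply '+212 days': 2045-09-27 → 2046-04-27.
Day-of-year for 2046-04-27: days since 2046-01-01 inclusive = 117, zero-padded to 117.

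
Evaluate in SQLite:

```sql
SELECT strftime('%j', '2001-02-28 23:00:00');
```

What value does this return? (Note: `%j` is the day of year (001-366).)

059

Day-of-year for 2001-02-28: days since 2001-01-01 inclusive = 59, zero-padded to 059.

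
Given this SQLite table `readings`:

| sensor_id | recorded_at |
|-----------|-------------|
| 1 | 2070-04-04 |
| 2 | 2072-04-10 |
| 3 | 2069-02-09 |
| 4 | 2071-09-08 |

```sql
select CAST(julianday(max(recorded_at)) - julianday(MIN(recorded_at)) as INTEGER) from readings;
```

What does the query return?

1156

MIN = 2069-02-09, MAX = 2072-04-10.
19 days remain in February 2069 after the 9th (28 − 9).
Full months from March 2069 through March 2072 contribute their day counts.
Then 10 days into April 2072.
Total: 19 + 31 + 30 + 31 + 30 + 31 + 31 + 30 + 31 + 30 + 31 + 31 + 28 + 31 + 30 + 31 + 30 + 31 + 31 + 30 + 31 + 30 + 31 + 31 + 28 + 31 + 30 + 31 + 30 + 31 + 31 + 30 + 31 + 30 + 31 + 31 + 29 + 31 + 10 = 1156.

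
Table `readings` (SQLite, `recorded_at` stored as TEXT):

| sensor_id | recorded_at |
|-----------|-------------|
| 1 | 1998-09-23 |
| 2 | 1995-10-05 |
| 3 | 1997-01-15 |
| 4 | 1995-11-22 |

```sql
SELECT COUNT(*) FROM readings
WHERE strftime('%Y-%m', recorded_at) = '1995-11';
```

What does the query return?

Rows with year-month 1995-11: 1995-11-22 → 1.

1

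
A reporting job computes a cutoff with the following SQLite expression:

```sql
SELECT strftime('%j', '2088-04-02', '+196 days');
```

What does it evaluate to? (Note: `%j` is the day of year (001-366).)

First apply '+196 days': 2088-04-02 → 2088-10-15.
Day-of-year for 2088-10-15: days since 2088-01-01 inclusive = 289, zero-padded to 289.

289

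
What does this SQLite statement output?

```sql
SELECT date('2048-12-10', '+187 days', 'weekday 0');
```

Applying '+187 days' to 2048-12-10: counting 187 days forward gives 2049-06-15.
`weekday 0` advances to the next Sunday; 2049-06-15 is a Tuesday, so it moves forward to 2049-06-20.

2049-06-20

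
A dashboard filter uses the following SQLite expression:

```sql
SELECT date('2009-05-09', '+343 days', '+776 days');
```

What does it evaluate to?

Applying '+343 days' to 2009-05-09: counting 343 days forward gives 2010-04-17.
Applying '+776 days' to 2010-04-17: counting 776 days forward gives 2012-06-01.

2012-06-01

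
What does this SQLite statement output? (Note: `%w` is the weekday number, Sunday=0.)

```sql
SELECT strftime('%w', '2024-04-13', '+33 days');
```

4

First apply '+33 days': 2024-04-13 → 2024-05-16.
2024-05-16 is a Thursday; with Sunday=0 that is 4.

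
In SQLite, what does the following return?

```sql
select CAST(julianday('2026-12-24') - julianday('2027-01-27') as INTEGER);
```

7 days remain in December 2026 after the 24th (31 − 24).
Then 27 days into January 2027.
Total: 7 + 27 = 34.
The subtraction is earlier − later, so the result is −34 → -34.

-34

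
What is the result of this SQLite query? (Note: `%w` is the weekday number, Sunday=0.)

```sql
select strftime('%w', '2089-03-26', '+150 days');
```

First apply '+150 days': 2089-03-26 → 2089-08-23.
2089-08-23 is a Tuesday; with Sunday=0 that is 2.

2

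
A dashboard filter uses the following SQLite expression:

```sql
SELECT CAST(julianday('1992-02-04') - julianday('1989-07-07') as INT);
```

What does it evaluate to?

942

24 days remain in July 1989 after the 7th (31 − 7).
Full months from August 1989 through January 1992 contribute their day counts.
Then 4 days into February 1992.
Total: 24 + 31 + 30 + 31 + 30 + 31 + 31 + 28 + 31 + 30 + 31 + 30 + 31 + 31 + 30 + 31 + 30 + 31 + 31 + 28 + 31 + 30 + 31 + 30 + 31 + 31 + 30 + 31 + 30 + 31 + 31 + 4 = 942.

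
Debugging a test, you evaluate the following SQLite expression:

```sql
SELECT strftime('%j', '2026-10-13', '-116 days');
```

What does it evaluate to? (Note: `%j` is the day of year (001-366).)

First apply '-116 days': 2026-10-13 → 2026-06-19.
Day-of-year for 2026-06-19: days since 2026-01-01 inclusive = 170, zero-padded to 170.

170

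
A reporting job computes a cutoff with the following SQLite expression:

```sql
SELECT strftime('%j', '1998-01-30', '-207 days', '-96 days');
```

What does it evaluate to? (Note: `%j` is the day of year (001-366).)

First apply '-207 days', '-96 days': 1998-01-30 → 1997-04-02.
Day-of-year for 1997-04-02: days since 1997-01-01 inclusive = 92, zero-padded to 092.

092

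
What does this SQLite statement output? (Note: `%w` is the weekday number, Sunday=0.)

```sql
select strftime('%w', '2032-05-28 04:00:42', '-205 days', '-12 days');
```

First apply '-205 days', '-12 days': 2032-05-28 04:00:42 → 2031-10-24 04:00:42.
2031-10-24 is a Friday; with Sunday=0 that is 5.

5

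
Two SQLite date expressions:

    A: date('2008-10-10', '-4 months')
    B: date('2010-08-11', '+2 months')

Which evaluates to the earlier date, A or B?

A

A = 2008-06-10.
B = 2010-10-11.
A is earlier.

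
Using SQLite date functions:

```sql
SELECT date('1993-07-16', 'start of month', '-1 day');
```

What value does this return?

`start of month` rewinds 1993-07-16 to 1993-07-01.
Going back 1 day from 1993-07-01 reaches 1993-06-30 (last day of June, 30 days).

1993-06-30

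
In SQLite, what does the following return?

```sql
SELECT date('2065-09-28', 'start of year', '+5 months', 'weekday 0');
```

2065-06-07

`start of year` rewinds 2065-09-28 to 2065-01-01.
Adding +5 months to 2065-01-01 gives 2065-06-01.
`weekday 0` advances to the next Sunday; 2065-06-01 is a Monday, so it moves forward to 2065-06-07.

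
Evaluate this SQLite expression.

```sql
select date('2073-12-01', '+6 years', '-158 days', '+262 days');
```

2080-03-14

Adding +6 years to 2073-12-01 gives 2079-12-01.
Applying '-158 days' to 2079-12-01: counting 158 days back gives 2079-06-26.
Applying '+262 days' to 2079-06-26: counting 262 days forward gives 2080-03-14.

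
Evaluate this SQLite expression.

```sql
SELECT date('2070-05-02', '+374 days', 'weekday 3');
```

Applying '+374 days' to 2070-05-02: counting 374 days forward gives 2071-05-11.
`weekday 3` advances to the next Wednesday; 2071-05-11 is a Monday, so it moves forward to 2071-05-13.

2071-05-13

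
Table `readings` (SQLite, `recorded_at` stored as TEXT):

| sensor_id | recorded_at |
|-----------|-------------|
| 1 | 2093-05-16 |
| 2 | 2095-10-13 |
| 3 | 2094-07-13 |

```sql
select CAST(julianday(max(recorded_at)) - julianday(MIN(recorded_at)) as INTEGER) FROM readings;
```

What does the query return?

880

MIN = 2093-05-16, MAX = 2095-10-13.
15 days remain in May 2093 after the 16th (31 − 16).
Full months from June 2093 through September 2095 contribute their day counts.
Then 13 days into October 2095.
Total: 15 + 30 + 31 + 31 + 30 + 31 + 30 + 31 + 31 + 28 + 31 + 30 + 31 + 30 + 31 + 31 + 30 + 31 + 30 + 31 + 31 + 28 + 31 + 30 + 31 + 30 + 31 + 31 + 30 + 13 = 880.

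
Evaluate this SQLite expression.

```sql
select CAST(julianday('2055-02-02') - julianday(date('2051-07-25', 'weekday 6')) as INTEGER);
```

1284

`weekday 6` advances to the next Saturday; 2051-07-25 is a Tuesday, so it moves forward to 2051-07-29.
2 days remain in July 2051 after the 29th (31 − 29).
Full months from August 2051 through January 2055 contribute their day counts.
Then 2 days into February 2055.
Total: 2 + 31 + 30 + 31 + 30 + 31 + 31 + 29 + 31 + 30 + 31 + 30 + 31 + 31 + 30 + 31 + 30 + 31 + 31 + 28 + 31 + 30 + 31 + 30 + 31 + 31 + 30 + 31 + 30 + 31 + 31 + 28 + 31 + 30 + 31 + 30 + 31 + 31 + 30 + 31 + 30 + 31 + 31 + 2 = 1284.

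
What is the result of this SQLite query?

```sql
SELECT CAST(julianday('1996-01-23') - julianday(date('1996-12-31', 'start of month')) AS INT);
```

`start of month` rewinds 1996-12-31 to 1996-12-01.
8 days remain in January 1996 after the 23rd (31 − 23).
Full months from February 1996 through November 1996 contribute their day counts.
Then 1 day into December 1996.
Total: 8 + 29 + 31 + 30 + 31 + 30 + 31 + 31 + 30 + 31 + 30 + 1 = 313.
The subtraction is earlier − later, so the result is −313 → -313.

-313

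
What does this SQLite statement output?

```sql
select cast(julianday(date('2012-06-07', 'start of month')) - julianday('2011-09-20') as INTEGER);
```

255

`start of month` rewinds 2012-06-07 to 2012-06-01.
10 days remain in September 2011 after the 20th (30 − 20).
Full months from October 2011 through May 2012 contribute their day counts.
Then 1 day into June 2012.
Total: 10 + 31 + 30 + 31 + 31 + 29 + 31 + 30 + 31 + 1 = 255.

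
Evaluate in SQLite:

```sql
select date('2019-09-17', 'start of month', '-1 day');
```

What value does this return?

`start of month` rewinds 2019-09-17 to 2019-09-01.
Going back 1 day from 2019-09-01 reaches 2019-08-31 (last day of August, 31 days).

2019-08-31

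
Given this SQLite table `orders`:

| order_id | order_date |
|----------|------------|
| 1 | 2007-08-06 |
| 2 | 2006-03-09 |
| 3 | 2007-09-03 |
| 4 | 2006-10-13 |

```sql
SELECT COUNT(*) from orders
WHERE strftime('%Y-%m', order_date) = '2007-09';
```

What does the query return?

Rows with year-month 2007-09: 2007-09-03 → 1.

1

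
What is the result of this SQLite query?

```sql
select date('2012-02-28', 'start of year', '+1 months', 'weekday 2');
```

`start of year` rewinds 2012-02-28 to 2012-01-01.
Adding +1 month to 2012-01-01 gives 2012-02-01.
`weekday 2` advances to the next Tuesday; 2012-02-01 is a Wednesday, so it moves forward to 2012-02-07.

2012-02-07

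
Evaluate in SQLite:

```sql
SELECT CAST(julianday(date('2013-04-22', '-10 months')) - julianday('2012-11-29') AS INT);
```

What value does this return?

-160

Adding -10 months to 2013-04-22 gives 2012-06-22.
8 days remain in June 2012 after the 22nd (30 − 22).
July 2012: 31 days.
August 2012: 31 days.
September 2012: 30 days.
October 2012: 31 days.
Then 29 days into November 2012.
Total: 8 + 31 + 31 + 30 + 31 + 29 = 160.
The subtraction is earlier − later, so the result is −160 → -160.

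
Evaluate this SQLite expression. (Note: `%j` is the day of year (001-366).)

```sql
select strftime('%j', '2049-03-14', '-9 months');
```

166

First apply '-9 months': 2049-03-14 → 2048-06-14.
Day-of-year for 2048-06-14: days since 2048-01-01 inclusive = 166, zero-padded to 166.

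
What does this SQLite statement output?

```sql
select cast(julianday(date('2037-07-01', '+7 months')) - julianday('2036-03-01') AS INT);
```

Adding +7 months to 2037-07-01 gives 2038-02-01.
30 days remain in March 2036 after the 1st (31 − 1).
Full months from April 2036 through January 2038 contribute their day counts.
Then 1 day into February 2038.
Total: 30 + 30 + 31 + 30 + 31 + 31 + 30 + 31 + 30 + 31 + 31 + 28 + 31 + 30 + 31 + 30 + 31 + 31 + 30 + 31 + 30 + 31 + 31 + 1 = 702.

702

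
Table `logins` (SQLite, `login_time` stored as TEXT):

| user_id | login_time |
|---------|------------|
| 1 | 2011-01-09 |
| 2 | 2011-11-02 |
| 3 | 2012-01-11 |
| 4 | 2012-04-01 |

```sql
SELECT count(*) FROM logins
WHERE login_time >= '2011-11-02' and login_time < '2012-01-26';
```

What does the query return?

Rows in [2011-11-02, 2012-01-26): 2011-11-02, 2012-01-11 → 2 rows.

2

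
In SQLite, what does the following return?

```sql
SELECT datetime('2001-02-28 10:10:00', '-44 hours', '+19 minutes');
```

2001-02-26 14:29:00

-44 hours from 2001-02-28 10:10:00 is 2001-02-26 14:10:00 (crosses midnight).
+19 minutes from 2001-02-26 14:10:00 is 2001-02-26 14:29:00.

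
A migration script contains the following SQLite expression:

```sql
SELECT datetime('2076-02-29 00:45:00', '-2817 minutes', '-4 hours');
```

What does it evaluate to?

2817 minutes = 46h 57m; -2817 minutes from 2076-02-29 00:45:00 is 2076-02-27 01:48:00 (crosses midnight).
-4 hours from 2076-02-27 01:48:00 is 2076-02-26 21:48:00 (crosses midnight).

2076-02-26 21:48:00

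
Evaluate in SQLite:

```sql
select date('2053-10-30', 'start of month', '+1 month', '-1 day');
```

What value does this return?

2053-10-31

`start of month` rewinds 2053-10-30 to 2053-10-01.
Adding +1 month to 2053-10-01 gives 2053-11-01.
Going back 1 day from 2053-11-01 reaches 2053-10-31 (last day of October, 31 days).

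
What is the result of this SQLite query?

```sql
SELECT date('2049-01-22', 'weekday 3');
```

`weekday 3` advances to the next Wednesday; 2049-01-22 is a Friday, so it moves forward to 2049-01-27.

2049-01-27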